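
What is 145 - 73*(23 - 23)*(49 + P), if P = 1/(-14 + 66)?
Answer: 145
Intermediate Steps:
P = 1/52 ≈ 0.019231
145 - 73*(23 - 23)*(49 + P) = 145 - 73*(23 - 23)*(49 + 1/52) = 145 - 0*2549/52 = 145 - 73*0 = 145 + 0 = 145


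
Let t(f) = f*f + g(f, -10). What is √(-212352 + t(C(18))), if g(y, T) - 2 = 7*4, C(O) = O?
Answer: I*√211998 ≈ 460.43*I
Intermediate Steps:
g(y, T) = 30 (g(y, T) = 2 + 7*4 = 2 + 28 = 30)
t(f) = 30 + f² (t(f) = f*f + 30 = f² + 30 = 30 + f²)
√(-212352 + t(C(18))) = √(-212352 + (30 + 18²)) = √(-212352 + (30 + 324)) = √(-212352 + 354) = √(-211998) = I*√211998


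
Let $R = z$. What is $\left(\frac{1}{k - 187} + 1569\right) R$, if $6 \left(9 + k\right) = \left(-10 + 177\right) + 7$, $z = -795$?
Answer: $- \frac{208307490}{167} \approx -1.2474 \cdot 10^{6}$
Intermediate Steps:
$R = -795$
$k = 20$ ($k = -9 + \frac{\left(-10 + 177\right) + 7}{6} = -9 + \frac{167 + 7}{6} = -9 + \frac{1}{6} \cdot 174 = -9 + 29 = 20$)
$\left(\frac{1}{k - 187} + 1569\right) R = \left(\frac{1}{20 - 187} + 1569\right) \left(-795\right) = \left(\frac{1}{-167} + 1569\right) \left(-795\right) = \left(- \frac{1}{167} + 1569\right) \left(-795\right) = \frac{262022}{167} \left(-795\right) = - \frac{208307490}{167}$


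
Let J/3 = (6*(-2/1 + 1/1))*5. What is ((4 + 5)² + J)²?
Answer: 81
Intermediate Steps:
J = -90 (J = 3*((6*(-2/1 + 1/1))*5) = 3*((6*(-2*1 + 1*1))*5) = 3*((6*(-2 + 1))*5) = 3*((6*(-1))*5) = 3*(-6*5) = 3*(-30) = -90)
((4 + 5)² + J)² = ((4 + 5)² - 90)² = (9² - 90)² = (81 - 90)² = (-9)² = 81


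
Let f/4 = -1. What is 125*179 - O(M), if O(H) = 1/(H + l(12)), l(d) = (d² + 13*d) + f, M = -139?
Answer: 3512874/157 ≈ 22375.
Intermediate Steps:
f = -4 (f = 4*(-1) = -4)
l(d) = -4 + d² + 13*d (l(d) = (d² + 13*d) - 4 = -4 + d² + 13*d)
O(H) = 1/(296 + H) (O(H) = 1/(H + (-4 + 12² + 13*12)) = 1/(H + (-4 + 144 + 156)) = 1/(H + 296) = 1/(296 + H))
125*179 - O(M) = 125*179 - 1/(296 - 139) = 22375 - 1/157 = 3512874/157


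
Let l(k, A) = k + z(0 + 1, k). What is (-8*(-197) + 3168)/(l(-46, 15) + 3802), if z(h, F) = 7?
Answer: 4744/3763 ≈ 1.2607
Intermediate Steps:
l(k, A) = 7 + k (l(k, A) = k + 7 = 7 + k)
(-8*(-197) + 3168)/(l(-46, 15) + 3802) = (-8*(-197) + 3168)/((7 - 46) + 3802) = (1576 + 3168)/(-39 + 3802) = 4744/3763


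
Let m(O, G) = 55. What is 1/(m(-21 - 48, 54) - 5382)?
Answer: -1/5327 ≈ -0.00018772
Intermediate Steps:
1/(m(-21 - 48, 54) - 5382) = 1/(55 - 5382) = 1/(-5327) = -1/5327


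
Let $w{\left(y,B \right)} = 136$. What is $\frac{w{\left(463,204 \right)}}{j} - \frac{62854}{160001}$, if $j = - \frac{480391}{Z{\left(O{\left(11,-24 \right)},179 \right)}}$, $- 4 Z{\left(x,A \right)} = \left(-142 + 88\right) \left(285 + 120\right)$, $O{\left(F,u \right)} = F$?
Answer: $- \frac{149168039494}{76863040391} \approx -1.9407$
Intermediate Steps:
$Z{\left(x,A \right)} = \frac{10935}{2}$ ($Z{\left(x,A \right)} = - \frac{\left(-142 + 88\right) \left(285 + 120\right)}{4} = - \frac{\left(-54\right) 405}{4} = \left(- \frac{1}{4}\right) \left(-21870\right) = \frac{10935}{2}$)
$j = - \frac{960782}{10935}$ ($j = - \frac{480391}{\frac{10935}{2}} = \left(-480391\right) \frac{2}{10935} = - \frac{960782}{10935} \approx -87.863$)
$\frac{w{\left(463,204 \right)}}{j} - \frac{62854}{160001} = \frac{136}{- \frac{960782}{10935}} - \frac{62854}{160001} = 136 \left(- \frac{10935}{960782}\right) - \frac{62854}{160001} = - \frac{743580}{480391} - \frac{62854}{160001} = - \frac{149168039494}{76863040391}$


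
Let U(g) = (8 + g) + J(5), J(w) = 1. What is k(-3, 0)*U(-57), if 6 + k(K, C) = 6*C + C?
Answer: 288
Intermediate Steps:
U(g) = 9 + g (U(g) = (8 + g) + 1 = 9 + g)
k(K, C) = -6 + 7*C (k(K, C) = -6 + (6*C + C) = -6 + 7*C)
k(-3, 0)*U(-57) = (-6 + 7*0)*(9 - 57) = (-6 + 0)*(-48) = -6*(-48) = 288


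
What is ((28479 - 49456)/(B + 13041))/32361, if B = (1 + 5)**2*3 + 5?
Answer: -20977/425676594 ≈ -4.9279e-5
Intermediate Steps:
B = 113 (B = 6**2*3 + 5 = 36*3 + 5 = 108 + 5 = 113)
((28479 - 49456)/(B + 13041))/32361 = ((28479 - 49456)/(113 + 13041))/32361 = -20977/13154*(1/32361) = -20977*1/13154*(1/32361) = -20977/13154*1/32361 = -20977/425676594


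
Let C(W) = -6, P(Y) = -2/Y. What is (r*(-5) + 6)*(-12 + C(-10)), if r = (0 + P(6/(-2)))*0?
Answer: -108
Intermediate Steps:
r = 0 (r = (0 - 2/(6/(-2)))*0 = (0 - 2/(6*(-½)))*0 = (0 - 2/(-3))*0 = (0 - 2*(-⅓))*0 = (0 + ⅔)*0 = (⅔)*0 = 0)
(r*(-5) + 6)*(-12 + C(-10)) = (0*(-5) + 6)*(-12 - 6) = (0 + 6)*(-18) = 6*(-18) = -108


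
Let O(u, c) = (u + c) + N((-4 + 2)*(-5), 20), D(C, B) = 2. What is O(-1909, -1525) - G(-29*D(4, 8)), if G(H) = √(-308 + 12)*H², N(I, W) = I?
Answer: -3424 - 6728*I*√74 ≈ -3424.0 - 57876.0*I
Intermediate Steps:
O(u, c) = 10 + c + u (O(u, c) = (u + c) + (-4 + 2)*(-5) = (c + u) - 2*(-5) = (c + u) + 10 = 10 + c + u)
G(H) = 2*I*√74*H² (G(H) = √(-296)*H² = (2*I*√74)*H² = 2*I*√74*H²)
O(-1909, -1525) - G(-29*D(4, 8)) = (10 - 1525 - 1909) - 2*I*√74*(-29*2)² = -3424 - 2*I*√74*(-58)² = -3424 - 2*I*√74*3364 = -3424 - 6728*I*√74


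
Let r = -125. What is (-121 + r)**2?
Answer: 60516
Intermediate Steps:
(-121 + r)**2 = (-121 - 125)**2 = (-246)**2 = 60516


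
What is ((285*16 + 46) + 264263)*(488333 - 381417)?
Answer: 28746398004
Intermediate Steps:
((285*16 + 46) + 264263)*(488333 - 381417) = ((4560 + 46) + 264263)*106916 = (4606 + 264263)*106916 = 268869*106916 = 28746398004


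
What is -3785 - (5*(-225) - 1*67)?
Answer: -2593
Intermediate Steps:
-3785 - (5*(-225) - 1*67) = -3785 - (-1125 - 67) = -3785 - 1*(-1192) = -3785 + 1192 = -2593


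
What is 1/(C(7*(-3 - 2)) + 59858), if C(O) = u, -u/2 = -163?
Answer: 1/60184 ≈ 1.6616e-5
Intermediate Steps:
u = 326 (u = -2*(-163) = 326)
C(O) = 326
1/(C(7*(-3 - 2)) + 59858) = 1/(326 + 59858) = 1/60184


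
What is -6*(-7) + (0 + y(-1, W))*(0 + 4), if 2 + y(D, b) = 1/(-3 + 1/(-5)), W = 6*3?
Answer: 131/4 ≈ 32.750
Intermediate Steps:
W = 18
y(D, b) = -37/16 (y(D, b) = -2 + 1/(-3 + 1/(-5)) = -2 + 1/(-3 - ⅕) = -2 + 1/(-16/5) = -2 - 5/16 = -37/16)
-6*(-7) + (0 + y(-1, W))*(0 + 4) = -6*(-7) + (0 - 37/16)*(0 + 4) = 42 - 37/16*4 = 42 - 37/4 = 131/4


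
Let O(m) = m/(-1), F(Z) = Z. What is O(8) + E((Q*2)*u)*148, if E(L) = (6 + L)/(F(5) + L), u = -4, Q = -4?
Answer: 144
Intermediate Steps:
O(m) = -m (O(m) = m*(-1) = -m)
E(L) = (6 + L)/(5 + L)
O(8) + E((Q*2)*u)*148 = -1*8 + ((6 - 4*2*(-4))/(5 - 4*2*(-4)))*148 = -8 + ((6 - 8*(-4))/(5 - 8*(-4)))*148 = -8 + ((6 + 32)/(5 + 32))*148 = -8 + (38/37)*148 = -8 + 152 = 144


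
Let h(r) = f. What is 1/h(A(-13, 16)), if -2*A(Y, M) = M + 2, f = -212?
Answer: -1/212 ≈ -0.0047170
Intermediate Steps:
A(Y, M) = -1 - M/2 (A(Y, M) = -(M + 2)/2 = -(2 + M)/2 = -1 - M/2)
h(r) = -212
1/h(A(-13, 16)) = 1/(-212) = -1/212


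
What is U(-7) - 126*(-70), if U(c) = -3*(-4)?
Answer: 8832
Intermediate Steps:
U(c) = 12
U(-7) - 126*(-70) = 12 - 126*(-70) = 12 + 8820 = 8832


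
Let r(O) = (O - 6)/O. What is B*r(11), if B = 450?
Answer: 2250/11 ≈ 204.55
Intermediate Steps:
r(O) = (-6 + O)/O
B*r(11) = 450*((-6 + 11)/11) = 450*((1/11)*5) = 450*(5/11) = 2250/11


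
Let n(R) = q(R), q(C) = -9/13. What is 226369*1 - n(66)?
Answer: 2942806/13 ≈ 2.2637e+5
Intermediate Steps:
q(C) = -9/13 (q(C) = -9*1/13 = -9/13)
n(R) = -9/13
226369*1 - n(66) = 226369*1 - 1*(-9/13) = 226369 + 9/13 = 2942806/13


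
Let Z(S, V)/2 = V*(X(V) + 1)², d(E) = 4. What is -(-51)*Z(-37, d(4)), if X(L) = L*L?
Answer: 117912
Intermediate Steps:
X(L) = L²
Z(S, V) = 2*V*(1 + V²)² (Z(S, V) = 2*(V*(V² + 1)²) = 2*(V*(1 + V²)²) = 2*V*(1 + V²)²)
-(-51)*Z(-37, d(4)) = -(-51)*2*4*(1 + 4²)² = -(-51)*2*4*(1 + 16)² = -(-51)*2*4*17² = -(-51)*2*4*289 = -(-51)*2312 = -1*(-117912) = 117912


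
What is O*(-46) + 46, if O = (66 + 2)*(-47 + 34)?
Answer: 40710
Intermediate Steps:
O = -884 (O = 68*(-13) = -884)
O*(-46) + 46 = -884*(-46) + 46 = 40664 + 46 = 40710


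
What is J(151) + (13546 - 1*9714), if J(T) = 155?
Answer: 3987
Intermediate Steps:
J(151) + (13546 - 1*9714) = 155 + (13546 - 1*9714) = 155 + (13546 - 9714) = 155 + 3832 = 3987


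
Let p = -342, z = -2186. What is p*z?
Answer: 747612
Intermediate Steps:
p*z = -342*(-2186) = 747612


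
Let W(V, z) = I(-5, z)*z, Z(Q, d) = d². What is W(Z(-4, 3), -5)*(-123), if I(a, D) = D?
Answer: -3075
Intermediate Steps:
W(V, z) = z² (W(V, z) = z*z = z²)
W(Z(-4, 3), -5)*(-123) = (-5)²*(-123) = 25*(-123) = -3075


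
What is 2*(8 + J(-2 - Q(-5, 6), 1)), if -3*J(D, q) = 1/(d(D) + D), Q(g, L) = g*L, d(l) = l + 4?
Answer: 1439/90 ≈ 15.989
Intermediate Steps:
d(l) = 4 + l
Q(g, L) = L*g
J(D, q) = -1/(3*(4 + 2*D)) (J(D, q) = -1/(3*((4 + D) + D)) = -1/(3*(4 + 2*D)))
2*(8 + J(-2 - Q(-5, 6), 1)) = 2*(8 - 1/(12 + 6*(-2 - 6*(-5)))) = 2*(8 - 1/(12 + 6*(-2 - 1*(-30)))) = 2*(8 - 1/(12 + 6*(-2 + 30))) = 2*(8 - 1/(12 + 6*28)) = 2*(8 - 1/(12 + 168)) = 2*(8 - 1/180) = 2*(1439/180) = 1439/90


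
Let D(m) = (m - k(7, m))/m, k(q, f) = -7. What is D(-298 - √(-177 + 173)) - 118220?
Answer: -5249397519/44404 + 7*I/44404 ≈ -1.1822e+5 + 0.00015764*I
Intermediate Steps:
D(m) = (7 + m)/m (D(m) = (m - 1*(-7))/m = (m + 7)/m = (7 + m)/m)
D(-298 - √(-177 + 173)) - 118220 = (7 + (-298 - √(-177 + 173)))/(-298 - √(-177 + 173)) - 118220 = (7 + (-298 - √(-4)))/(-298 - √(-4)) - 118220 = (7 + (-298 - 2*I))/(-298 - 2*I) - 118220 = ((-298 + 2*I)/88808)*(-291 - 2*I) - 118220 = (-298 + 2*I)*(-291 - 2*I)/88808 - 118220 = -118220 + (-298 + 2*I)*(-291 - 2*I)/88808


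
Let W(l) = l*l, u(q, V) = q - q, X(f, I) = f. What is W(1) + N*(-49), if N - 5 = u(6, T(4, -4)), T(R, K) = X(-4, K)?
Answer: -244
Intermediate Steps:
T(R, K) = -4
u(q, V) = 0
N = 5 (N = 5 + 0 = 5)
W(l) = l²
W(1) + N*(-49) = 1² + 5*(-49) = 1 - 245 = -244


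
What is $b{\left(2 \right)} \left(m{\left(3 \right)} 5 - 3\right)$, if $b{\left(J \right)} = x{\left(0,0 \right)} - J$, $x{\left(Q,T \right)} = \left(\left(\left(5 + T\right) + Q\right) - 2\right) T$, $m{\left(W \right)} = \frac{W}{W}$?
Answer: $-4$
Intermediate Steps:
$m{\left(W \right)} = 1$
$x{\left(Q,T \right)} = T \left(3 + Q + T\right)$ ($x{\left(Q,T \right)} = \left(\left(5 + Q + T\right) - 2\right) T = \left(3 + Q + T\right) T = T \left(3 + Q + T\right)$)
$b{\left(J \right)} = - J$ ($b{\left(J \right)} = 0 \left(3 + 0 + 0\right) - J = 0 \cdot 3 - J = 0 - J = - J$)
$b{\left(2 \right)} \left(m{\left(3 \right)} 5 - 3\right) = \left(-1\right) 2 \left(1 \cdot 5 - 3\right) = - 2 \left(5 - 3\right) = \left(-2\right) 2 = -4$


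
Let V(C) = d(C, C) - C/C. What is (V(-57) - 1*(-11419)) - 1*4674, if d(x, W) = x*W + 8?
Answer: 10001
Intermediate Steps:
d(x, W) = 8 + W*x (d(x, W) = W*x + 8 = 8 + W*x)
V(C) = 7 + C² (V(C) = (8 + C*C) - C/C = (8 + C²) - 1*1 = (8 + C²) - 1 = 7 + C²)
(V(-57) - 1*(-11419)) - 1*4674 = ((7 + (-57)²) - 1*(-11419)) - 1*4674 = ((7 + 3249) + 11419) - 4674 = (3256 + 11419) - 4674 = 14675 - 4674 = 10001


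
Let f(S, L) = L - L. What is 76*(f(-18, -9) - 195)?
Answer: -14820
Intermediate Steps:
f(S, L) = 0
76*(f(-18, -9) - 195) = 76*(0 - 195) = 76*(-195) = -14820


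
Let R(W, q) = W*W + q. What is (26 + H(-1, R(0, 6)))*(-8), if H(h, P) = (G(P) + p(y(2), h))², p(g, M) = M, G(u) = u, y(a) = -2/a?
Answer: -408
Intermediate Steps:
R(W, q) = q + W² (R(W, q) = W² + q = q + W²)
H(h, P) = (P + h)²
(26 + H(-1, R(0, 6)))*(-8) = (26 + ((6 + 0²) - 1)²)*(-8) = (26 + ((6 + 0) - 1)²)*(-8) = (26 + (6 - 1)²)*(-8) = (26 + 5²)*(-8) = (26 + 25)*(-8) = 51*(-8) = -408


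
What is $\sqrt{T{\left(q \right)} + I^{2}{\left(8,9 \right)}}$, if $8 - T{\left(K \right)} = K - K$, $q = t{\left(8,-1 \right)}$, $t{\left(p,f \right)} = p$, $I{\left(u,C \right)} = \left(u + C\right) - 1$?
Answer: $2 \sqrt{66} \approx 16.248$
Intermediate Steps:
$I{\left(u,C \right)} = -1 + C + u$ ($I{\left(u,C \right)} = \left(C + u\right) - 1 = -1 + C + u$)
$q = 8$
$T{\left(K \right)} = 8$ ($T{\left(K \right)} = 8 - \left(K - K\right) = 8 - 0 = 8 + 0 = 8$)
$\sqrt{T{\left(q \right)} + I^{2}{\left(8,9 \right)}} = \sqrt{8 + \left(-1 + 9 + 8\right)^{2}} = \sqrt{8 + 16^{2}} = \sqrt{8 + 256} = \sqrt{264} = 2 \sqrt{66}$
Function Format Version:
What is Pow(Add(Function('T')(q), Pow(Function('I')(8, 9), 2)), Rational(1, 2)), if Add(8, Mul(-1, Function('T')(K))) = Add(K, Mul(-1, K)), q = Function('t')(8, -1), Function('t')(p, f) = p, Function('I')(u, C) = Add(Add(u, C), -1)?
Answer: Mul(2, Pow(66, Rational(1, 2))) ≈ 16.248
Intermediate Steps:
Function('I')(u, C) = Add(-1, C, u) (Function('I')(u, C) = Add(Add(C, u), -1) = Add(-1, C, u))
q = 8
Function('T')(K) = 8 (Function('T')(K) = Add(8, Mul(-1, Add(K, Mul(-1, K)))) = Add(8, Mul(-1, 0)) = Add(8, 0) = 8)
Pow(Add(Function('T')(q), Pow(Function('I')(8, 9), 2)), Rational(1, 2)) = Pow(Add(8, Pow(Add(-1, 9, 8), 2)), Rational(1, 2)) = Pow(Add(8, Pow(16, 2)), Rational(1, 2)) = Pow(Add(8, 256), Rational(1, 2)) = Pow(264, Rational(1, 2)) = Mul(2, Pow(66, Rational(1, 2)))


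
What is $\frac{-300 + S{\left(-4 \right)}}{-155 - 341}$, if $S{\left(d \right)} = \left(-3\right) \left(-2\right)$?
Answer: $\frac{147}{248} \approx 0.59274$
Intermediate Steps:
$S{\left(d \right)} = 6$
$\frac{-300 + S{\left(-4 \right)}}{-155 - 341} = \frac{-300 + 6}{-155 - 341} = - \frac{294}{-496} = \left(-294\right) \left(- \frac{1}{496}\right) = \frac{147}{248}$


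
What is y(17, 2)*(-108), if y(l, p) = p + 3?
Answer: -540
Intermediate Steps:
y(l, p) = 3 + p
y(17, 2)*(-108) = (3 + 2)*(-108) = 5*(-108) = -540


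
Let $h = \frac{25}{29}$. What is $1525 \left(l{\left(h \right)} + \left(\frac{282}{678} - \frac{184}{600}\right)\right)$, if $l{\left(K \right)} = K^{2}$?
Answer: $\frac{370614101}{285099} \approx 1299.9$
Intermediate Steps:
$h = \frac{25}{29}$ ($h = 25 \cdot \frac{1}{29} = \frac{25}{29} \approx 0.86207$)
$1525 \left(l{\left(h \right)} + \left(\frac{282}{678} - \frac{184}{600}\right)\right) = 1525 \left(\left(\frac{25}{29}\right)^{2} + \left(\frac{282}{678} - \frac{184}{600}\right)\right) = 1525 \left(\frac{625}{841} + \left(282 \cdot \frac{1}{678} - \frac{23}{75}\right)\right) = 1525 \left(\frac{625}{841} + \left(\frac{47}{113} - \frac{23}{75}\right)\right) = 1525 \left(\frac{625}{841} + \frac{926}{8475}\right) = 1525 \cdot \frac{6075641}{7127475} = \frac{370614101}{285099}$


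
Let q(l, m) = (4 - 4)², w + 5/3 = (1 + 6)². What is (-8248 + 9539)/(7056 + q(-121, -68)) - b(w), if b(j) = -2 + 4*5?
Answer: -125717/7056 ≈ -17.817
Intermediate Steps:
w = 142/3 (w = -5/3 + (1 + 6)² = -5/3 + 7² = -5/3 + 49 = 142/3 ≈ 47.333)
q(l, m) = 0 (q(l, m) = 0² = 0)
b(j) = 18 (b(j) = -2 + 20 = 18)
(-8248 + 9539)/(7056 + q(-121, -68)) - b(w) = (-8248 + 9539)/(7056 + 0) - 1*18 = 1291/7056 - 18 = -125717/7056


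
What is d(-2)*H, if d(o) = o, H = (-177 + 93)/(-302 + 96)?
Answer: -84/103 ≈ -0.81553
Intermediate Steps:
H = 42/103 (H = -84/(-206) = -84*(-1/206) = 42/103 ≈ 0.40777)
d(-2)*H = -2*42/103 = -84/103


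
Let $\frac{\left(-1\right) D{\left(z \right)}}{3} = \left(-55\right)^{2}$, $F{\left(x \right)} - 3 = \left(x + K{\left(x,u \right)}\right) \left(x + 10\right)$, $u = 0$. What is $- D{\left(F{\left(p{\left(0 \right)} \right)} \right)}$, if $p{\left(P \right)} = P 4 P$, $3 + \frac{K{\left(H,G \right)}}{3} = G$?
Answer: $9075$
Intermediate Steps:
$K{\left(H,G \right)} = -9 + 3 G$
$p{\left(P \right)} = 4 P^{2}$ ($p{\left(P \right)} = 4 P P = 4 P^{2}$)
$F{\left(x \right)} = 3 + \left(-9 + x\right) \left(10 + x\right)$ ($F{\left(x \right)} = 3 + \left(x + \left(-9 + 3 \cdot 0\right)\right) \left(x + 10\right) = 3 + \left(x + \left(-9 + 0\right)\right) \left(10 + x\right) = 3 + \left(x - 9\right) \left(10 + x\right) = 3 + \left(-9 + x\right) \left(10 + x\right)$)
$D{\left(z \right)} = -9075$ ($D{\left(z \right)} = - 3 \left(-55\right)^{2} = \left(-3\right) 3025 = -9075$)
$- D{\left(F{\left(p{\left(0 \right)} \right)} \right)} = \left(-1\right) \left(-9075\right) = 9075$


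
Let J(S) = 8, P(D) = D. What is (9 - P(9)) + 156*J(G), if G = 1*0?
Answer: 1248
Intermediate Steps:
G = 0
(9 - P(9)) + 156*J(G) = (9 - 1*9) + 156*8 = (9 - 9) + 1248 = 0 + 1248 = 1248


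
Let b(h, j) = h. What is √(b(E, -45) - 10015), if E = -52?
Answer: I*√10067 ≈ 100.33*I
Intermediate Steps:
√(b(E, -45) - 10015) = √(-52 - 10015) = √(-10067) = I*√10067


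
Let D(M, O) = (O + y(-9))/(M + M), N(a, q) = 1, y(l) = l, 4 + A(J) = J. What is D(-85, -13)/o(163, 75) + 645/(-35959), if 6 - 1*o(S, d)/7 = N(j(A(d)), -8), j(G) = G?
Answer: -217618/15282575 ≈ -0.014240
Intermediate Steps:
A(J) = -4 + J
o(S, d) = 35 (o(S, d) = 42 - 7*1 = 42 - 7 = 35)
D(M, O) = (-9 + O)/(2*M) (D(M, O) = (O - 9)/(M + M) = (-9 + O)/((2*M)) = (-9 + O)*(1/(2*M)) = (-9 + O)/(2*M))
D(-85, -13)/o(163, 75) + 645/(-35959) = ((½)*(-9 - 13)/(-85))/35 + 645/(-35959) = ((½)*(-1/85)*(-22))*(1/35) + 645*(-1/35959) = (11/85)*(1/35) - 645/35959 = 11/2975 - 645/35959 = -217618/15282575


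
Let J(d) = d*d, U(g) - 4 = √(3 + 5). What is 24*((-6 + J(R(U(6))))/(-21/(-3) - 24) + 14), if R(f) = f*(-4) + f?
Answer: 672/17 - 3456*√2/17 ≈ -247.97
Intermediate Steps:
U(g) = 4 + 2*√2 (U(g) = 4 + √(3 + 5) = 4 + √8 = 4 + 2*√2)
R(f) = -3*f (R(f) = -4*f + f = -3*f)
J(d) = d²
24*((-6 + J(R(U(6))))/(-21/(-3) - 24) + 14) = 24*((-6 + (-3*(4 + 2*√2))²)/(-21/(-3) - 24) + 14) = 24*((-6 + (-12 - 6*√2)²)/(-21*(-⅓) - 24) + 14) = 24*((-6 + (-12 - 6*√2)²)/(7 - 24) + 14) = 24*((-6 + (-12 - 6*√2)²)/(-17) + 14) = 24*((-6 + (-12 - 6*√2)²)*(-1/17) + 14) = 24*((6/17 - (-12 - 6*√2)²/17) + 14) = 24*(244/17 - (-12 - 6*√2)²/17) = 5856/17 - 24*(-12 - 6*√2)²/17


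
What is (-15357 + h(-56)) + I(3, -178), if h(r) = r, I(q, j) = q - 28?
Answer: -15438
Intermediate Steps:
I(q, j) = -28 + q
(-15357 + h(-56)) + I(3, -178) = (-15357 - 56) + (-28 + 3) = -15413 - 25 = -15438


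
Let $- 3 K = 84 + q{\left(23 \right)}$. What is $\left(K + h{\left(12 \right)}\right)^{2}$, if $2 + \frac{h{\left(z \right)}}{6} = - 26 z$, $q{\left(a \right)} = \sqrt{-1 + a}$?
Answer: $\frac{\left(5736 + \sqrt{22}\right)^{2}}{9} \approx 3.6617 \cdot 10^{6}$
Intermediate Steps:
$h{\left(z \right)} = -12 - 156 z$ ($h{\left(z \right)} = -12 + 6 \left(- 26 z\right) = -12 - 156 z$)
$K = -28 - \frac{\sqrt{22}}{3}$ ($K = - \frac{84 + \sqrt{-1 + 23}}{3} = - \frac{84 + \sqrt{22}}{3} = -28 - \frac{\sqrt{22}}{3} \approx -29.563$)
$\left(K + h{\left(12 \right)}\right)^{2} = \left(\left(-28 - \frac{\sqrt{22}}{3}\right) - 1884\right)^{2} = \left(-1912 - \frac{\sqrt{22}}{3}\right)^{2}$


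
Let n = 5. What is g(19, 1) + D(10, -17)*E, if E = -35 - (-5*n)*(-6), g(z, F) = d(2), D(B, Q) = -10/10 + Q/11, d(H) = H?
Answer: 5202/11 ≈ 472.91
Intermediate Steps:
D(B, Q) = -1 + Q/11 (D(B, Q) = -10*⅒ + Q*(1/11) = -1 + Q/11)
g(z, F) = 2
E = -185 (E = -35 - (-5*5)*(-6) = -35 - (-25)*(-6) = -35 - 1*150 = -35 - 150 = -185)
g(19, 1) + D(10, -17)*E = 2 + (-1 + (1/11)*(-17))*(-185) = 2 + (-1 - 17/11)*(-185) = 2 - 28/11*(-185) = 2 + 5180/11 = 5202/11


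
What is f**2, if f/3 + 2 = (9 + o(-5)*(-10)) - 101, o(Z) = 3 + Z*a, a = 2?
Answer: 5184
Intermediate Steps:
o(Z) = 3 + 2*Z (o(Z) = 3 + Z*2 = 3 + 2*Z)
f = -72 (f = -6 + 3*((9 + (3 + 2*(-5))*(-10)) - 101) = -6 + 3*((9 + (3 - 10)*(-10)) - 101) = -6 + 3*((9 - 7*(-10)) - 101) = -6 + 3*((9 + 70) - 101) = -6 + 3*(79 - 101) = -6 + 3*(-22) = -6 - 66 = -72)
f**2 = (-72)**2 = 5184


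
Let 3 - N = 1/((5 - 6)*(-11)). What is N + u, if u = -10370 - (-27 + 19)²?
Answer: -114742/11 ≈ -10431.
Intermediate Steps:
u = -10434 (u = -10370 - 1*(-8)² = -10370 - 1*64 = -10370 - 64 = -10434)
N = 32/11 (N = 3 - 1/((5 - 6)*(-11)) = 3 - 1/((-1*(-11))) = 3 - 1/11 = 32/11 ≈ 2.9091)
N + u = 32/11 - 10434 = -114742/11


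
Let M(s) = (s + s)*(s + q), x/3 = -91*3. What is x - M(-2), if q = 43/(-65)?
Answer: -53927/65 ≈ -829.65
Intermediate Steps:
q = -43/65 (q = 43*(-1/65) = -43/65 ≈ -0.66154)
x = -819 (x = 3*(-91*3) = 3*(-273) = -819)
M(s) = 2*s*(-43/65 + s) (M(s) = (s + s)*(s - 43/65) = (2*s)*(-43/65 + s) = 2*s*(-43/65 + s))
x - M(-2) = -819 - 2*(-2)*(-43 + 65*(-2))/65 = -819 - 2*(-2)*(-43 - 130)/65 = -819 - 2*(-2)*(-173)/65 = -819 - 1*692/65 = -819 - 692/65 = -53927/65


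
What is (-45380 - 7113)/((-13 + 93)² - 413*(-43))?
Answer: -52493/24159 ≈ -2.1728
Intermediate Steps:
(-45380 - 7113)/((-13 + 93)² - 413*(-43)) = -52493/(80² + 17759) = -52493/(6400 + 17759) = -52493/24159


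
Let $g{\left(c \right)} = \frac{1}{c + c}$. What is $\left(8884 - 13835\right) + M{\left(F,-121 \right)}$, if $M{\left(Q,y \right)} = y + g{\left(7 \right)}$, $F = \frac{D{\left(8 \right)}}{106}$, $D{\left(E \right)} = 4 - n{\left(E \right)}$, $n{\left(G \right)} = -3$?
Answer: $- \frac{71007}{14} \approx -5071.9$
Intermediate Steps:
$g{\left(c \right)} = \frac{1}{2 c}$
$D{\left(E \right)} = 7$ ($D{\left(E \right)} = 4 - -3 = 4 + 3 = 7$)
$F = \frac{7}{106} \approx 0.066038$
$M{\left(Q,y \right)} = \frac{1}{14} + y$ ($M{\left(Q,y \right)} = y + \frac{1}{2 \cdot 7} = y + \frac{1}{2} \cdot \frac{1}{7} = y + \frac{1}{14} = \frac{1}{14} + y$)
$\left(8884 - 13835\right) + M{\left(F,-121 \right)} = \left(8884 - 13835\right) + \left(\frac{1}{14} - 121\right) = -4951 - \frac{1693}{14} = - \frac{71007}{14}$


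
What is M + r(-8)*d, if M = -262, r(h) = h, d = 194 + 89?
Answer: -2526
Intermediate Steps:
d = 283
M + r(-8)*d = -262 - 8*283 = -262 - 2264 = -2526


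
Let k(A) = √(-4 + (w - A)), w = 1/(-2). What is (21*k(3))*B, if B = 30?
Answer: 315*I*√30 ≈ 1725.3*I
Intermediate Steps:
w = -½ ≈ -0.50000
k(A) = √(-9/2 - A) (k(A) = √(-4 + (-½ - A)) = √(-9/2 - A))
(21*k(3))*B = (21*(√(-18 - 4*3)/2))*30 = (21*(√(-18 - 12)/2))*30 = (21*(√(-30)/2))*30 = (21*((I*√30)/2))*30 = (21*(I*√30/2))*30 = (21*I*√30/2)*30 = 315*I*√30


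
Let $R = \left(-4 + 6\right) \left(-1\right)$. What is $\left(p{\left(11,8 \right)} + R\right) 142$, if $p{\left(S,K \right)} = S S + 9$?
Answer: $18176$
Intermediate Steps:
$R = -2$ ($R = 2 \left(-1\right) = -2$)
$p{\left(S,K \right)} = 9 + S^{2}$ ($p{\left(S,K \right)} = S^{2} + 9 = 9 + S^{2}$)
$\left(p{\left(11,8 \right)} + R\right) 142 = \left(\left(9 + 11^{2}\right) - 2\right) 142 = \left(\left(9 + 121\right) - 2\right) 142 = \left(130 - 2\right) 142 = 128 \cdot 142 = 18176$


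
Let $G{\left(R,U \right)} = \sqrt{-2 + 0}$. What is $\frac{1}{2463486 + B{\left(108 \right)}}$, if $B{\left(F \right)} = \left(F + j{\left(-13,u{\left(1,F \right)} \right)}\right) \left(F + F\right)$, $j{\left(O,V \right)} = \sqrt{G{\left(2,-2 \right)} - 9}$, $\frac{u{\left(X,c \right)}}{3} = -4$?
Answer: $\frac{1}{2486814 + 216 \sqrt{-9 + i \sqrt{2}}} \approx 4.0211 \cdot 10^{-7} - 1.05 \cdot 10^{-10} i$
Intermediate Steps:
$G{\left(R,U \right)} = i \sqrt{2}$ ($G{\left(R,U \right)} = \sqrt{-2} = i \sqrt{2}$)
$u{\left(X,c \right)} = -12$ ($u{\left(X,c \right)} = 3 \left(-4\right) = -12$)
$j{\left(O,V \right)} = \sqrt{-9 + i \sqrt{2}}$ ($j{\left(O,V \right)} = \sqrt{i \sqrt{2} - 9} = \sqrt{-9 + i \sqrt{2}}$)
$B{\left(F \right)} = 2 F \left(F + \sqrt{-9 + i \sqrt{2}}\right)$ ($B{\left(F \right)} = \left(F + \sqrt{-9 + i \sqrt{2}}\right) \left(F + F\right) = \left(F + \sqrt{-9 + i \sqrt{2}}\right) 2 F = 2 F \left(F + \sqrt{-9 + i \sqrt{2}}\right)$)
$\frac{1}{2463486 + B{\left(108 \right)}} = \frac{1}{2463486 + 2 \cdot 108 \left(108 + \sqrt{-9 + i \sqrt{2}}\right)} = \frac{1}{2463486 + \left(23328 + 216 \sqrt{-9 + i \sqrt{2}}\right)} = \frac{1}{2486814 + 216 \sqrt{-9 + i \sqrt{2}}}$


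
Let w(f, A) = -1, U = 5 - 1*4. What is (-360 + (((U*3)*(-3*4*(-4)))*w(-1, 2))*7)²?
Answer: 1871424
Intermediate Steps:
U = 1 (U = 5 - 4 = 1)
(-360 + (((U*3)*(-3*4*(-4)))*w(-1, 2))*7)² = (-360 + (((1*3)*(-3*4*(-4)))*(-1))*7)² = (-360 + ((3*(-12*(-4)))*(-1))*7)² = (-360 + ((3*48)*(-1))*7)² = (-360 + (144*(-1))*7)² = (-360 - 144*7)² = (-360 - 1008)² = (-1368)² = 1871424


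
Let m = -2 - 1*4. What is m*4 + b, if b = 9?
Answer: -15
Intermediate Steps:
m = -6 (m = -2 - 4 = -6)
m*4 + b = -6*4 + 9 = -24 + 9 = -15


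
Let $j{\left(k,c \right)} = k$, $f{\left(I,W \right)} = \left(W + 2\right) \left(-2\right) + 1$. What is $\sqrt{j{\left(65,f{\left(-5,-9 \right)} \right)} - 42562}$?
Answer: $i \sqrt{42497} \approx 206.15 i$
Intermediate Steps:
$f{\left(I,W \right)} = -3 - 2 W$ ($f{\left(I,W \right)} = \left(2 + W\right) \left(-2\right) + 1 = \left(-4 - 2 W\right) + 1 = -3 - 2 W$)
$\sqrt{j{\left(65,f{\left(-5,-9 \right)} \right)} - 42562} = \sqrt{65 - 42562} = \sqrt{-42497} = i \sqrt{42497}$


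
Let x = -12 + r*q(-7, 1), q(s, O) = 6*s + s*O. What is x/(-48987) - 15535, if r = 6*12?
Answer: -253669835/16329 ≈ -15535.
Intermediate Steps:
r = 72
q(s, O) = 6*s + O*s
x = -3540 (x = -12 + 72*(-7*(6 + 1)) = -12 + 72*(-7*7) = -12 + 72*(-49) = -12 - 3528 = -3540)
x/(-48987) - 15535 = -3540/(-48987) - 15535 = -3540*(-1/48987) - 15535 = 1180/16329 - 15535 = -253669835/16329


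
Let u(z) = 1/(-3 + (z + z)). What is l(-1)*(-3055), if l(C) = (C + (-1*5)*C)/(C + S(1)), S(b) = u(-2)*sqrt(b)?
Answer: 21385/2 ≈ 10693.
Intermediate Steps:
u(z) = 1/(-3 + 2*z)
S(b) = -sqrt(b)/7 (S(b) = sqrt(b)/(-3 + 2*(-2)) = sqrt(b)/(-3 - 4) = sqrt(b)/(-7) = -sqrt(b)/7)
l(C) = -4*C/(-1/7 + C) (l(C) = (C + (-1*5)*C)/(C - sqrt(1)/7) = (C - 5*C)/(C - 1/7*1) = (-4*C)/(C - 1/7) = (-4*C)/(-1/7 + C) = -4*C/(-1/7 + C))
l(-1)*(-3055) = -28*(-1)/(-1 + 7*(-1))*(-3055) = -28*(-1)/(-1 - 7)*(-3055) = -28*(-1)/(-8)*(-3055) = -28*(-1)*(-1/8)*(-3055) = -7/2*(-3055) = 21385/2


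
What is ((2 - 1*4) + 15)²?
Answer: 169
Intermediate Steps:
((2 - 1*4) + 15)² = ((2 - 4) + 15)² = (-2 + 15)² = 13² = 169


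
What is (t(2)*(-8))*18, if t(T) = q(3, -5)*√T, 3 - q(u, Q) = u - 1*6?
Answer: -864*√2 ≈ -1221.9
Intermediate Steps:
q(u, Q) = 9 - u (q(u, Q) = 3 - (u - 1*6) = 3 - (u - 6) = 3 - (-6 + u) = 3 + (6 - u) = 9 - u)
t(T) = 6*√T (t(T) = (9 - 1*3)*√T = (9 - 3)*√T = 6*√T)
(t(2)*(-8))*18 = ((6*√2)*(-8))*18 = -48*√2*18 = -864*√2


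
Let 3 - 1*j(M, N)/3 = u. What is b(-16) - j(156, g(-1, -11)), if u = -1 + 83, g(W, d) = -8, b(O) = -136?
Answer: 101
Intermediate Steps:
u = 82
j(M, N) = -237 (j(M, N) = 9 - 3*82 = 9 - 246 = -237)
b(-16) - j(156, g(-1, -11)) = -136 - 1*(-237) = -136 + 237 = 101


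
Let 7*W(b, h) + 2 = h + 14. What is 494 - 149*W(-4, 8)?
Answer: 478/7 ≈ 68.286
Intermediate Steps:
W(b, h) = 12/7 + h/7 (W(b, h) = -2/7 + (h + 14)/7 = -2/7 + (14 + h)/7 = -2/7 + (2 + h/7) = 12/7 + h/7)
494 - 149*W(-4, 8) = 494 - 149*(12/7 + (1/7)*8) = 494 - 149*(12/7 + 8/7) = 494 - 149*20/7 = 494 - 2980/7 = 478/7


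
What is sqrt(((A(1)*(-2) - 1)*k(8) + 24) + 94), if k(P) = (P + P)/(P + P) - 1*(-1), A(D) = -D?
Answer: 2*sqrt(30) ≈ 10.954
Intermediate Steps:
k(P) = 2 (k(P) = (2*P)/((2*P)) + 1 = (2*P)*(1/(2*P)) + 1 = 1 + 1 = 2)
sqrt(((A(1)*(-2) - 1)*k(8) + 24) + 94) = sqrt(((-1*1*(-2) - 1)*2 + 24) + 94) = sqrt(((-1*(-2) - 1)*2 + 24) + 94) = sqrt(((2 - 1)*2 + 24) + 94) = sqrt((1*2 + 24) + 94) = sqrt((2 + 24) + 94) = sqrt(26 + 94) = sqrt(120) = 2*sqrt(30)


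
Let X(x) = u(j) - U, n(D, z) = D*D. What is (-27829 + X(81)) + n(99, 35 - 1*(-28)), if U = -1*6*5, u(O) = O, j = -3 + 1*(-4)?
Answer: -18005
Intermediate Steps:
j = -7 (j = -3 - 4 = -7)
n(D, z) = D²
U = -30 (U = -6*5 = -30)
X(x) = 23 (X(x) = -7 - 1*(-30) = -7 + 30 = 23)
(-27829 + X(81)) + n(99, 35 - 1*(-28)) = (-27829 + 23) + 99² = -27806 + 9801 = -18005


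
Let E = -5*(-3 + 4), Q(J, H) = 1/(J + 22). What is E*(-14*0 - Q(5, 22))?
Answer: 5/27 ≈ 0.18519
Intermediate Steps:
Q(J, H) = 1/(22 + J)
E = -5 (E = -5*1 = -5)
E*(-14*0 - Q(5, 22)) = -5*(-14*0 - 1/(22 + 5)) = -5*(0 - 1/27) = -5*(-1/27) = 5/27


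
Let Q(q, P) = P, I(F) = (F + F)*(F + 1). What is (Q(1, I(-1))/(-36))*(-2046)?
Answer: 0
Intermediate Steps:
I(F) = 2*F*(1 + F) (I(F) = (2*F)*(1 + F) = 2*F*(1 + F))
(Q(1, I(-1))/(-36))*(-2046) = ((2*(-1)*(1 - 1))/(-36))*(-2046) = ((2*(-1)*0)*(-1/36))*(-2046) = (0*(-1/36))*(-2046) = 0*(-2046) = 0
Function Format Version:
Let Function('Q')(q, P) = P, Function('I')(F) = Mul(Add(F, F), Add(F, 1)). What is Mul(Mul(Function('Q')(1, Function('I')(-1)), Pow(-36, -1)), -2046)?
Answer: 0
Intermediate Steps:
Function('I')(F) = Mul(2, F, Add(1, F)) (Function('I')(F) = Mul(Mul(2, F), Add(1, F)) = Mul(2, F, Add(1, F)))
Mul(Mul(Function('Q')(1, Function('I')(-1)), Pow(-36, -1)), -2046) = Mul(Mul(Mul(2, -1, Add(1, -1)), Pow(-36, -1)), -2046) = Mul(Mul(Mul(2, -1, 0), Rational(-1, 36)), -2046) = Mul(Mul(0, Rational(-1, 36)), -2046) = Mul(0, -2046) = 0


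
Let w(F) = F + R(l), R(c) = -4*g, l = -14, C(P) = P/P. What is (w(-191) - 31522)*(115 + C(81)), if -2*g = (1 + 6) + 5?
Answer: -3675924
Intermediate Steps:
C(P) = 1
g = -6 (g = -((1 + 6) + 5)/2 = -(7 + 5)/2 = -½*12 = -6)
R(c) = 24 (R(c) = -4*(-6) = 24)
w(F) = 24 + F (w(F) = F + 24 = 24 + F)
(w(-191) - 31522)*(115 + C(81)) = ((24 - 191) - 31522)*(115 + 1) = (-167 - 31522)*116 = -31689*116 = -3675924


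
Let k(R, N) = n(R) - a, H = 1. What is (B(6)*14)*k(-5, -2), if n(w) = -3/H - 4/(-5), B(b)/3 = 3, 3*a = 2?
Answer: -1806/5 ≈ -361.20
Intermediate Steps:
a = ⅔ (a = (⅓)*2 = ⅔ ≈ 0.66667)
B(b) = 9 (B(b) = 3*3 = 9)
n(w) = -11/5 (n(w) = -3/1 - 4/(-5) = -3*1 - 4*(-⅕) = -3 + ⅘ = -11/5)
k(R, N) = -43/15 (k(R, N) = -11/5 - 1*⅔ = -11/5 - ⅔ = -43/15)
(B(6)*14)*k(-5, -2) = (9*14)*(-43/15) = 126*(-43/15) = -1806/5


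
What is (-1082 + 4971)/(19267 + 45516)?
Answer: 3889/64783 ≈ 0.060031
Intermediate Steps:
(-1082 + 4971)/(19267 + 45516) = 3889/64783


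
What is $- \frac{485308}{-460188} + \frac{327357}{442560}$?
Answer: $\frac{30451972633}{16971733440} \approx 1.7943$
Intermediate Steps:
$- \frac{485308}{-460188} + \frac{327357}{442560} = \left(-485308\right) \left(- \frac{1}{460188}\right) + 327357 \cdot \frac{1}{442560} = \frac{121327}{115047} + \frac{109119}{147520} = \frac{30451972633}{16971733440}$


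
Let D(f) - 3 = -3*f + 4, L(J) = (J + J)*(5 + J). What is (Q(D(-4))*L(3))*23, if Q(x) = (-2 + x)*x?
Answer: 356592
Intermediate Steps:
L(J) = 2*J*(5 + J) (L(J) = (2*J)*(5 + J) = 2*J*(5 + J))
D(f) = 7 - 3*f (D(f) = 3 + (-3*f + 4) = 3 + (4 - 3*f) = 7 - 3*f)
Q(x) = x*(-2 + x)
(Q(D(-4))*L(3))*23 = (((7 - 3*(-4))*(-2 + (7 - 3*(-4))))*(2*3*(5 + 3)))*23 = (((7 + 12)*(-2 + (7 + 12)))*(2*3*8))*23 = ((19*(-2 + 19))*48)*23 = ((19*17)*48)*23 = (323*48)*23 = 15504*23 = 356592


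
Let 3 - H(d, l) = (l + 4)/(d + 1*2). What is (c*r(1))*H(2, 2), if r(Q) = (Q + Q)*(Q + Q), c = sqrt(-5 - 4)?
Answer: 18*I ≈ 18.0*I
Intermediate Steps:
c = 3*I (c = sqrt(-9) = 3*I ≈ 3.0*I)
r(Q) = 4*Q**2 (r(Q) = (2*Q)*(2*Q) = 4*Q**2)
H(d, l) = 3 - (4 + l)/(2 + d) (H(d, l) = 3 - (l + 4)/(d + 1*2) = 3 - (4 + l)/(d + 2) = 3 - (4 + l)/(2 + d))
(c*r(1))*H(2, 2) = ((3*I)*(4*1**2))*((2 - 1*2 + 3*2)/(2 + 2)) = ((3*I)*(4*1))*((2 - 2 + 6)/4) = ((3*I)*4)*((1/4)*6) = (12*I)*(3/2) = 18*I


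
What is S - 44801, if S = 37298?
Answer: -7503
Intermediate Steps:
S - 44801 = 37298 - 44801 = -7503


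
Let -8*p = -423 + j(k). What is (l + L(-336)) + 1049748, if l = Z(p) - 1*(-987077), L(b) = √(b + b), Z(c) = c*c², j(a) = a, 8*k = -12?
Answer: 8954795249/4096 + 4*I*√42 ≈ 2.1862e+6 + 25.923*I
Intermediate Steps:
k = -3/2 (k = (⅛)*(-12) = -3/2 ≈ -1.5000)
p = 849/16 (p = -(-423 - 3/2)/8 = -⅛*(-849/2) = 849/16 ≈ 53.063)
Z(c) = c³
L(b) = √2*√b (L(b) = √(2*b) = √2*√b)
l = 4655027441/4096 (l = (849/16)³ - 1*(-987077) = 611960049/4096 + 987077 = 4655027441/4096 ≈ 1.1365e+6)
(l + L(-336)) + 1049748 = (4655027441/4096 + √2*√(-336)) + 1049748 = (4655027441/4096 + √2*(4*I*√21)) + 1049748 = (4655027441/4096 + 4*I*√42) + 1049748 = 8954795249/4096 + 4*I*√42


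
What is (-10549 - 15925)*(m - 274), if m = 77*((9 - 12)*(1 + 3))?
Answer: 31715852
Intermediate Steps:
m = -924 (m = 77*(-3*4) = 77*(-12) = -924)
(-10549 - 15925)*(m - 274) = (-10549 - 15925)*(-924 - 274) = -26474*(-1198) = 31715852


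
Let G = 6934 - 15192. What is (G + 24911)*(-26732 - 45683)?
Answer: -1205926995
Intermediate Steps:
G = -8258
(G + 24911)*(-26732 - 45683) = (-8258 + 24911)*(-26732 - 45683) = 16653*(-72415) = -1205926995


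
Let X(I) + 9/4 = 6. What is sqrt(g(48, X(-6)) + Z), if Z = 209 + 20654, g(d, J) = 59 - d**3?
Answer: 7*I*sqrt(1830) ≈ 299.45*I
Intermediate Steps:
X(I) = 15/4 (X(I) = -9/4 + 6 = 15/4)
Z = 20863
sqrt(g(48, X(-6)) + Z) = sqrt((59 - 1*48**3) + 20863) = sqrt((59 - 1*110592) + 20863) = sqrt((59 - 110592) + 20863) = sqrt(-110533 + 20863) = sqrt(-89670) = 7*I*sqrt(1830)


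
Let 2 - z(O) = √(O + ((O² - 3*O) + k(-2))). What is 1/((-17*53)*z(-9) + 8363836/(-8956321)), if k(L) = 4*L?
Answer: 20660510730113034/809299727809104133321 + 72274332955391941*√91/5665098094663728933247 ≈ 0.00014723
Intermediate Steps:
z(O) = 2 - √(-8 + O² - 2*O) (z(O) = 2 - √(O + ((O² - 3*O) + 4*(-2))) = 2 - √(O + ((O² - 3*O) - 8)) = 2 - √(O + (-8 + O² - 3*O)) = 2 - √(-8 + O² - 2*O))
1/((-17*53)*z(-9) + 8363836/(-8956321)) = 1/((-17*53)*(2 - √(-8 + (-9)² - 2*(-9))) + 8363836/(-8956321)) = 1/(-901*(2 - √(-8 + 81 + 18)) + 8363836*(-1/8956321)) = 1/(-901*(2 - √91) - 8363836/8956321) = 1/((-1802 + 901*√91) - 8363836/8956321) = 1/(-16147654278/8956321 + 901*√91)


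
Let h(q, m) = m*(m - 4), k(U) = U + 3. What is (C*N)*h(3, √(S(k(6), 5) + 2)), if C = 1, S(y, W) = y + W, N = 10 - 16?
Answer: 0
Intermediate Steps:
N = -6
k(U) = 3 + U
S(y, W) = W + y
h(q, m) = m*(-4 + m)
(C*N)*h(3, √(S(k(6), 5) + 2)) = (1*(-6))*(√((5 + (3 + 6)) + 2)*(-4 + √((5 + (3 + 6)) + 2))) = -6*√((5 + 9) + 2)*(-4 + √((5 + 9) + 2)) = -6*√(14 + 2)*(-4 + √(14 + 2)) = -6*√16*(-4 + √16) = -24*(-4 + 4) = -24*0 = -6*0 = 0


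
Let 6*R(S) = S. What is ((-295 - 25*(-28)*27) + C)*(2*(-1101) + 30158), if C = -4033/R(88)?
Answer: 5636775269/11 ≈ 5.1243e+8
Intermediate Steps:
R(S) = S/6
C = -12099/44 (C = -4033/((1/6)*88) = -4033/44/3 = -4033*3/44 = -12099/44 ≈ -274.98)
((-295 - 25*(-28)*27) + C)*(2*(-1101) + 30158) = ((-295 - 25*(-28)*27) - 12099/44)*(2*(-1101) + 30158) = ((-295 - (-700)*27) - 12099/44)*(-2202 + 30158) = ((-295 - 1*(-18900)) - 12099/44)*27956 = ((-295 + 18900) - 12099/44)*27956 = (18605 - 12099/44)*27956 = (806521/44)*27956 = 5636775269/11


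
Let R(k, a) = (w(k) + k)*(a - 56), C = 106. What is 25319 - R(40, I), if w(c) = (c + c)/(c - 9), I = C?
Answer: 718889/31 ≈ 23190.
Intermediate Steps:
I = 106
w(c) = 2*c/(-9 + c) (w(c) = (2*c)/(-9 + c) = 2*c/(-9 + c))
R(k, a) = (-56 + a)*(k + 2*k/(-9 + k)) (R(k, a) = (2*k/(-9 + k) + k)*(a - 56) = (k + 2*k/(-9 + k))*(-56 + a) = (-56 + a)*(k + 2*k/(-9 + k)))
25319 - R(40, I) = 25319 - 40*(-112 + 2*106 + (-56 + 106)*(-9 + 40))/(-9 + 40) = 25319 - 40*(-112 + 212 + 50*31)/31 = 25319 - 40*(-112 + 212 + 1550)/31 = 25319 - 40*1650/31 = 25319 - 1*66000/31 = 25319 - 66000/31 = 718889/31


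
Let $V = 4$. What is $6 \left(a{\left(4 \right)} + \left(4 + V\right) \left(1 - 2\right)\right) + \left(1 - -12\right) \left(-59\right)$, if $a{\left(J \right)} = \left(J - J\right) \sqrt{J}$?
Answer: $-815$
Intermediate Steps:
$a{\left(J \right)} = 0$ ($a{\left(J \right)} = 0 \sqrt{J} = 0$)
$6 \left(a{\left(4 \right)} + \left(4 + V\right) \left(1 - 2\right)\right) + \left(1 - -12\right) \left(-59\right) = 6 \left(0 + \left(4 + 4\right) \left(1 - 2\right)\right) + \left(1 - -12\right) \left(-59\right) = 6 \left(0 + 8 \left(-1\right)\right) + \left(1 + 12\right) \left(-59\right) = 6 \left(0 - 8\right) + 13 \left(-59\right) = 6 \left(-8\right) - 767 = -48 - 767 = -815$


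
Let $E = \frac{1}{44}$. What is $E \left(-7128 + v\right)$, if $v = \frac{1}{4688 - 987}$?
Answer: $- \frac{26380727}{162844} \approx -162.0$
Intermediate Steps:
$v = \frac{1}{3701} \approx 0.0002702$
$E = \frac{1}{44} \approx 0.022727$
$E \left(-7128 + v\right) = \frac{-7128 + \frac{1}{3701}}{44} = \frac{1}{44} \left(- \frac{26380727}{3701}\right) = - \frac{26380727}{162844}$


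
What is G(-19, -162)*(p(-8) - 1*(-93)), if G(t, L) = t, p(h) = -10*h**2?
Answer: 10393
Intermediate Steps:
G(-19, -162)*(p(-8) - 1*(-93)) = -19*(-10*(-8)**2 - 1*(-93)) = -19*(-10*64 + 93) = -19*(-640 + 93) = -19*(-547) = 10393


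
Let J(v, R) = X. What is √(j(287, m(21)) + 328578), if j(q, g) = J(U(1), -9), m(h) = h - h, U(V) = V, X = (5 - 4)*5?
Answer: √328583 ≈ 573.22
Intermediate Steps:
X = 5 (X = 1*5 = 5)
J(v, R) = 5
m(h) = 0
j(q, g) = 5
√(j(287, m(21)) + 328578) = √(5 + 328578) = √328583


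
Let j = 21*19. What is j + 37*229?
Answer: 8872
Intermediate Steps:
j = 399
j + 37*229 = 399 + 37*229 = 399 + 8473 = 8872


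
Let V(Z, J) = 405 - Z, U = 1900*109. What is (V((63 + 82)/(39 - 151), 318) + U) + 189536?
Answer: 44468737/112 ≈ 3.9704e+5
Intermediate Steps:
U = 207100
(V((63 + 82)/(39 - 151), 318) + U) + 189536 = ((405 - (63 + 82)/(39 - 151)) + 207100) + 189536 = ((405 - 145/(-112)) + 207100) + 189536 = ((405 - 145*(-1)/112) + 207100) + 189536 = ((405 - 1*(-145/112)) + 207100) + 189536 = ((405 + 145/112) + 207100) + 189536 = (45505/112 + 207100) + 189536 = 23240705/112 + 189536 = 44468737/112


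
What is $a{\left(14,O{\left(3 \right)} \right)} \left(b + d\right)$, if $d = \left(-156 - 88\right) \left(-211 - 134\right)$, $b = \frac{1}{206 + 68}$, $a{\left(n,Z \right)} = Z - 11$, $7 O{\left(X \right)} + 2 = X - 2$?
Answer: $- \frac{899547519}{959} \approx -9.3801 \cdot 10^{5}$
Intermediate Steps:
$O{\left(X \right)} = - \frac{4}{7} + \frac{X}{7}$ ($O{\left(X \right)} = - \frac{2}{7} + \frac{X - 2}{7} = - \frac{2}{7} + \frac{-2 + X}{7} = - \frac{2}{7} + \left(- \frac{2}{7} + \frac{X}{7}\right) = - \frac{4}{7} + \frac{X}{7}$)
$a{\left(n,Z \right)} = -11 + Z$ ($a{\left(n,Z \right)} = Z - 11 = -11 + Z$)
$b = \frac{1}{274} \approx 0.0036496$
$d = 84180$ ($d = \left(-244\right) \left(-345\right) = 84180$)
$a{\left(14,O{\left(3 \right)} \right)} \left(b + d\right) = \left(-11 + \left(- \frac{4}{7} + \frac{1}{7} \cdot 3\right)\right) \left(\frac{1}{274} + 84180\right) = \left(-11 + \left(- \frac{4}{7} + \frac{3}{7}\right)\right) \frac{23065321}{274} = \left(-11 - \frac{1}{7}\right) \frac{23065321}{274} = \left(- \frac{78}{7}\right) \frac{23065321}{274} = - \frac{899547519}{959}$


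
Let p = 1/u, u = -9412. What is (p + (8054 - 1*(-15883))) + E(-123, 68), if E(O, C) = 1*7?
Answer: 225360927/9412 ≈ 23944.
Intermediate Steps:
E(O, C) = 7
p = -1/9412 (p = 1/(-9412) = -1/9412 ≈ -0.00010625)
(p + (8054 - 1*(-15883))) + E(-123, 68) = (-1/9412 + (8054 - 1*(-15883))) + 7 = (-1/9412 + (8054 + 15883)) + 7 = (-1/9412 + 23937) + 7 = 225295043/9412 + 7 = 225360927/9412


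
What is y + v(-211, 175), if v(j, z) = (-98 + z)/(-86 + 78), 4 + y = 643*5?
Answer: 25611/8 ≈ 3201.4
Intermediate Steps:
y = 3211 (y = -4 + 643*5 = -4 + 3215 = 3211)
v(j, z) = 49/4 - z/8 (v(j, z) = (-98 + z)/(-8) = (-98 + z)*(-⅛) = 49/4 - z/8)
y + v(-211, 175) = 3211 + (49/4 - ⅛*175) = 3211 + (49/4 - 175/8) = 3211 - 77/8 = 25611/8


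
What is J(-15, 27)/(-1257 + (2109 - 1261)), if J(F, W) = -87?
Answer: 87/409 ≈ 0.21271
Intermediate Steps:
J(-15, 27)/(-1257 + (2109 - 1261)) = -87/(-1257 + (2109 - 1261)) = -87/(-1257 + 848) = -87/(-409) = -87*(-1/409) = 87/409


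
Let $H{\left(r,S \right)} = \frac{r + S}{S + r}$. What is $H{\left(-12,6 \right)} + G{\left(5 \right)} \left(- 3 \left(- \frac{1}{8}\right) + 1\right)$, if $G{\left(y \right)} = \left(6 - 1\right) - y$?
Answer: $1$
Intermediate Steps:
$G{\left(y \right)} = 5 - y$
$H{\left(r,S \right)} = 1$ ($H{\left(r,S \right)} = \frac{S + r}{S + r} = 1$)
$H{\left(-12,6 \right)} + G{\left(5 \right)} \left(- 3 \left(- \frac{1}{8}\right) + 1\right) = 1 + \left(5 - 5\right) \left(- 3 \left(- \frac{1}{8}\right) + 1\right) = 1 + \left(5 - 5\right) \left(- 3 \left(\left(-1\right) \frac{1}{8}\right) + 1\right) = 1 + 0 \left(\left(-3\right) \left(- \frac{1}{8}\right) + 1\right) = 1 + 0 \left(\frac{3}{8} + 1\right) = 1 + 0 \cdot \frac{11}{8} = 1 + 0 = 1$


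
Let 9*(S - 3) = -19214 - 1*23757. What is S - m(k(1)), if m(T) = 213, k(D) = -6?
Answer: -44861/9 ≈ -4984.6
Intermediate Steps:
S = -42944/9 (S = 3 + (-19214 - 1*23757)/9 = 3 + (-19214 - 23757)/9 = 3 + (⅑)*(-42971) = 3 - 42971/9 = -42944/9 ≈ -4771.6)
S - m(k(1)) = -42944/9 - 1*213 = -42944/9 - 213 = -44861/9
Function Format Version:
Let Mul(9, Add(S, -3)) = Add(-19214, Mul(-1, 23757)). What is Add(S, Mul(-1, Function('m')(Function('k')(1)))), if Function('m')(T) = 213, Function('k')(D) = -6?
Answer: Rational(-44861, 9) ≈ -4984.6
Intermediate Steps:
S = Rational(-42944, 9) (S = Add(3, Mul(Rational(1, 9), Add(-19214, Mul(-1, 23757)))) = Add(3, Mul(Rational(1, 9), Add(-19214, -23757))) = Add(3, Mul(Rational(1, 9), -42971)) = Add(3, Rational(-42971, 9)) = Rational(-42944, 9) ≈ -4771.6)
Add(S, Mul(-1, Function('m')(Function('k')(1)))) = Add(Rational(-42944, 9), Mul(-1, 213)) = Add(Rational(-42944, 9), -213) = Rational(-44861, 9)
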